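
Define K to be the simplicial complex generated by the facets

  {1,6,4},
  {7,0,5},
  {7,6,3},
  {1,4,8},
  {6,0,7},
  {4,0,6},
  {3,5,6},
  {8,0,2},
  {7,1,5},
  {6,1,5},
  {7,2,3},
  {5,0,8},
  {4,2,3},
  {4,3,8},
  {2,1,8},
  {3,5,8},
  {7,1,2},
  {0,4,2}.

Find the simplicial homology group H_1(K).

H_1 ≅ Z ⊕ Z/2Z.

Fix the vertex order 0 < 1 < 2 < 3 < 4 < 5 < 6 < 7 < 8 and write every simplex with vertices in increasing order. Then dim K = 2 and the simplices of K are:

  0-simplices (9): [0], [1], [2], [3], [4], [5], [6], [7], [8]
  1-simplices (27): (27 of them)
  2-simplices (18): [0,2,4], [0,2,8], [0,4,6], [0,5,7], [0,5,8], [0,6,7], [1,2,7], [1,2,8], [1,4,6], [1,4,8], [1,5,6], [1,5,7], [2,3,4], [2,3,7], [3,4,8], [3,5,6], [3,5,8], [3,6,7]

giving chain groups C_0 ≅ Z^9, C_1 ≅ Z^27, C_2 ≅ Z^18.

Boundary ∂_1: C_1 → C_0 is given by ∂[p,q] = [q] − [p]. For instance
  ∂[4,6] = [6] − [4].
The resulting 9×27 matrix has rank 8, and its Smith normal form has invariant factors (1,1,1,1,1,1,1,1).

Boundary ∂_2: C_2 → C_1 sends each 2-simplex [p,q,r] to [q,r] − [p,r] + [p,q]. For instance
  ∂[1,5,7] = [5,7] − [1,7] + [1,5],
  ∂[2,3,4] = [3,4] − [2,4] + [2,3].
The resulting 27×18 matrix has rank 18, and its Smith normal form has invariant factors (1,1,1,1,1,1,1,1,1,1,1,1,1,1,1,1,1,2).

Reading off H_k = ker ∂_k / im ∂_{k+1}:

  H_1: rank ker ∂_1 − rank ∂_2 = (27 − 8) − 18 = 1, and ∂_2 has invariant factor 2 > 1, so H_1 ≅ Z ⊕ Z/2Z.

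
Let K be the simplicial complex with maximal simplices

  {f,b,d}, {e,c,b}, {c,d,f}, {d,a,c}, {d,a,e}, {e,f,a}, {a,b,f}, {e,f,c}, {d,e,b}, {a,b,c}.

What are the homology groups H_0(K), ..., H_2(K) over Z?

H_0 = Z,  H_1 = Z/2,  H_2 = 0.

We work with the vertex ordering a < b < c < d < e < f. The simplices of K, each written with vertices in increasing order, are:

  0-simplices (6): a, b, c, d, e, f
  1-simplices (15): ab, ac, ad, ae, af, bc, bd, be, bf, cd, ce, cf, de, df, ef
  2-simplices (10): abc, abf, acd, ade, aef, bce, bde, bdf, cdf, cef

so the chain groups are C_0 ≅ Z^6, C_1 ≅ Z^15, C_2 ≅ Z^10.

The boundary map ∂_1: C_1 → C_0 is given by ∂[p,q] = [q] − [p]. For instance
  ∂ab = b − a.
The resulting 6×15 matrix has rank 5, and its Smith normal form has invariant factors (1,1,1,1,1).

The boundary map ∂_2: C_2 → C_1 sends each 2-simplex [p,q,r] to [q,r] − [p,r] + [p,q]. For instance
  ∂aef = ef − af + ae,
  ∂bdf = df − bf + bd.
The resulting 15×10 matrix has rank 10, and its Smith normal form has invariant factors (1,1,1,1,1,1,1,1,1,2).

Now H_k = ker ∂_k / im ∂_{k+1}, so:

  H_0: rank C_0 − rank ∂_1 = 6 − 5 = 1, and the invariant factors of ∂_1 are all 1, so H_0 ≅ Z.
  H_1: rank ker ∂_1 − rank ∂_2 = (15 − 5) − 10 = 0, and ∂_2 has invariant factor 2 > 1, so H_1 ≅ Z/2.
  H_2: rank ker ∂_2 − rank ∂_3 = (10 − 10) − 0 = 0, and there is no ∂_3, so H_2 ≅ 0.

As a check, the Euler characteristic is 6 − 15 + 10 = 1, which agrees with 1 − 0 + 0 = 1.
(K is a triangulation of the real projective plane RP^2.)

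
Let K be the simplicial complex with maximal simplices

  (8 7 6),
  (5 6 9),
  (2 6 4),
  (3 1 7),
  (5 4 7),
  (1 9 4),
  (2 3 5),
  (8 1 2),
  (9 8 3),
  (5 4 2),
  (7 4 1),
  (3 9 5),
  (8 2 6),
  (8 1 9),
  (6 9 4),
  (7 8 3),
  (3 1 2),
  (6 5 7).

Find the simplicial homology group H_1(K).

K has 9 vertices, 27 edges, 18 triangles.
rank ∂_1 = 8, rank ∂_2 = 18 ⇒ b_1 = 27 − 8 − 18 = 1; ∂_2 has invariant factor(s) [2] giving torsion. So H_1 = Z ⊕ Z/2.

H_1 ≅ Z ⊕ Z/2.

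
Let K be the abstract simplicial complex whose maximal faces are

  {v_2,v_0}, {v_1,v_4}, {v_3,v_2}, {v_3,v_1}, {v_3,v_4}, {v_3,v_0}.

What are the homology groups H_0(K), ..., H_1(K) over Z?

Take the total order v_0 < v_1 < v_2 < v_3 < v_4 on the vertex set. Then K (dimension 1) consists of the simplices:

  0-simplices (5): [v_0], [v_1], [v_2], [v_3], [v_4]
  1-simplices (6): [v_0,v_2], [v_0,v_3], [v_1,v_3], [v_1,v_4], [v_2,v_3], [v_3,v_4]

so the chain groups are C_0 ≅ Z^5, C_1 ≅ Z^6.

Boundary ∂_1: C_1 → C_0 sends each edge [p,q] (with p < q) to q − p.
The 5×6 boundary matrix has rank 4 and Smith normal form diag(1,1,1,1).

Computing H_k = (kernel of ∂_k) / (image of ∂_{k+1}):

  H_0: rank C_0 − rank ∂_1 = 5 − 4 = 1, and the invariant factors of ∂_1 are all 1, so H_0 ≅ Z.
  H_1: rank ker ∂_1 − rank ∂_2 = (6 − 4) − 0 = 2, and there is no ∂_2, so H_1 ≅ Z^2.

H_0 ≅ Z,  H_1 ≅ Z^2.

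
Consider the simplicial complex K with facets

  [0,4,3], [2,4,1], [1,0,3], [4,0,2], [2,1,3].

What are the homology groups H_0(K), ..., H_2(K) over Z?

We work with the vertex ordering 0 < 1 < 2 < 3 < 4. The simplices of K, each written with vertices in increasing order, are:

  0-simplices (5): [0], [1], [2], [3], [4]
  1-simplices (10): [0,1], [0,2], [0,3], [0,4], [1,2], [1,3], [1,4], [2,3], [2,4], [3,4]
  2-simplices (5): [0,1,3], [0,2,4], [0,3,4], [1,2,3], [1,2,4]

so the chain groups are C_0 ≅ Z^5, C_1 ≅ Z^10, C_2 ≅ Z^5.

∂_1: C_1 → C_0 is given by ∂[p,q] = [q] − [p]. For instance
  ∂[0,3] = [3] − [0].
The 5×10 boundary matrix has rank 4 and Smith normal form diag(1,1,1,1).

Boundary ∂_2: C_2 → C_1 sends each 2-simplex [p,q,r] to [q,r] − [p,r] + [p,q]. For instance
  ∂[0,1,3] = [1,3] − [0,3] + [0,1],
  ∂[1,2,4] = [2,4] − [1,4] + [1,2].
The resulting 10×5 matrix has rank 5, and its Smith normal form has invariant factors (1,1,1,1,1).

Reading off H_k = ker ∂_k / im ∂_{k+1}:

  H_0: rank C_0 − rank ∂_1 = 5 − 4 = 1, and the invariant factors of ∂_1 are all 1, so H_0 = Z.
  H_1: rank ker ∂_1 − rank ∂_2 = (10 − 4) − 5 = 1, and the invariant factors of ∂_2 are all 1, so H_1 = Z.
  H_2: rank ker ∂_2 − rank ∂_3 = (5 − 5) − 0 = 0, and there is no ∂_3, so H_2 = 0.

H_0 ≅ Z,  H_1 ≅ Z,  H_2 = 0.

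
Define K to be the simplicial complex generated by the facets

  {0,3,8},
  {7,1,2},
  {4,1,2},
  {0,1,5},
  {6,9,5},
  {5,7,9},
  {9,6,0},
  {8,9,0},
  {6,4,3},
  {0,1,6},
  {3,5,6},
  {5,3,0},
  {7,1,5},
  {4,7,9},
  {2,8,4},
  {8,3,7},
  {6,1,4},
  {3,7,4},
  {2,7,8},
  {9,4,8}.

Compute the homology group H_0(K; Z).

Take the total order 0 < 1 < 2 < 3 < 4 < 5 < 6 < 7 < 8 < 9 on the vertex set. Then K (dimension 2) consists of the simplices:

  0-simplices (10): [0], [1], [2], [3], [4], [5], [6], [7], [8], [9]
  1-simplices (30): (30 of them)
  2-simplices (20): (20 of them)

so the chain groups are C_0 ≅ Z^10, C_1 ≅ Z^30, C_2 ≅ Z^20.

The boundary map ∂_1: C_1 → C_0 is given by ∂[p,q] = [q] − [p].
As a 10×30 matrix over Z this has rank 9, with invariant factors (1,1,1,1,1,1,1,1,1).

Boundary ∂_2: C_2 → C_1 maps a triangle to the signed sum of its edges. For instance
  ∂[1,4,6] = [4,6] − [1,6] + [1,4],
  ∂[0,3,8] = [3,8] − [0,8] + [0,3].
The resulting 30×20 matrix has rank 20, and its Smith normal form has invariant factors (1,1,1,1,1,1,1,1,1,1,1,1,1,1,1,1,1,1,1,2).

Reading off H_k = ker ∂_k / im ∂_{k+1}:

  H_0: rank C_0 − rank ∂_1 = 10 − 9 = 1, and the invariant factors of ∂_1 are all 1, so H_0 ≅ Z.

H_0 = Z.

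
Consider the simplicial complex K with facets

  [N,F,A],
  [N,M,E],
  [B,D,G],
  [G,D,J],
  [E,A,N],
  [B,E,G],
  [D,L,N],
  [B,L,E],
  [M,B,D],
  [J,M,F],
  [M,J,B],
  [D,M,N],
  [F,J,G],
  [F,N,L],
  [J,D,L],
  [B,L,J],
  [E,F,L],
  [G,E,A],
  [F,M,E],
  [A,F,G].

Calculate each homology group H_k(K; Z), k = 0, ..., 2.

H_0 = Z,  H_1 = Z ⊕ Z/2,  H_2 = 0.

Order the vertices as A < B < D < E < F < G < J < L < M < N. Listing each simplex with vertices in this order, K has dimension 2 with simplices:

  0-simplices (10): A, B, D, E, F, G, J, L, M, N
  1-simplices (30): AE, AF, AG, AN, BD, BE, BG, BJ, BL, BM, DG, DJ, DL, DM, DN, EF, EG, EL, EM, EN, FG, FJ, FL, FM, FN, GJ, JL, JM, LN, MN
  2-simplices (20): AEG, AEN, AFG, AFN, BDG, BDM, BEG, BEL, BJL, BJM, DGJ, DJL, DLN, DMN, EFL, EFM, EMN, FGJ, FJM, FLN

Hence C_0 ≅ Z^10, C_1 ≅ Z^30, C_2 ≅ Z^20.

The boundary map ∂_1: C_1 → C_0 sends each edge [p,q] (with p < q) to q − p. For instance
  ∂AF = F − A.
The resulting 10×30 matrix has rank 9, and its Smith normal form has invariant factors (1,1,1,1,1,1,1,1,1).

The boundary map ∂_2: C_2 → C_1 sends each 2-simplex [p,q,r] to [q,r] − [p,r] + [p,q]. For instance
  ∂BEL = EL − BL + BE,
  ∂DLN = LN − DN + DL.
The resulting 30×20 matrix has rank 20, and its Smith normal form has invariant factors (1,1,1,1,1,1,1,1,1,1,1,1,1,1,1,1,1,1,1,2).

From H_k ≅ ker(∂_k) / im(∂_{k+1}) we obtain:

  H_0: rank C_0 − rank ∂_1 = 10 − 9 = 1, and the invariant factors of ∂_1 are all 1, so H_0 ≅ Z.
  H_1: rank ker ∂_1 − rank ∂_2 = (30 − 9) − 20 = 1, and ∂_2 has invariant factor 2 > 1, so H_1 ≅ Z ⊕ Z/2.
  H_2: rank ker ∂_2 − rank ∂_3 = (20 − 20) − 0 = 0, and there is no ∂_3, so H_2 ≅ 0.

(K is a triangulation of the Klein bottle.)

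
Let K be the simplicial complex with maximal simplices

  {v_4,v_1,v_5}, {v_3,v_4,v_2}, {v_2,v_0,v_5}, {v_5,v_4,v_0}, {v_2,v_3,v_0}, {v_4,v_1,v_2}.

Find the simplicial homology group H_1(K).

Fix the vertex order v_0 < v_1 < v_2 < v_3 < v_4 < v_5 and write every simplex with vertices in increasing order. Then dim K = 2 and the simplices of K are:

  0-simplices (6): [v_0], [v_1], [v_2], [v_3], [v_4], [v_5]
  1-simplices (12): [v_0,v_2], [v_0,v_3], [v_0,v_4], [v_0,v_5], [v_1,v_2], [v_1,v_4], [v_1,v_5], [v_2,v_3], [v_2,v_4], [v_2,v_5], [v_3,v_4], [v_4,v_5]
  2-simplices (6): [v_0,v_2,v_3], [v_0,v_2,v_5], [v_0,v_4,v_5], [v_1,v_2,v_4], [v_1,v_4,v_5], [v_2,v_3,v_4]

Hence C_0 ≅ Z^6, C_1 ≅ Z^12, C_2 ≅ Z^6.

The boundary map ∂_1: C_1 → C_0 sends each edge [p,q] (with p < q) to q − p.
The resulting 6×12 matrix has rank 5, and its Smith normal form has invariant factors (1,1,1,1,1).

Boundary ∂_2: C_2 → C_1 sends each 2-simplex [p,q,r] to [q,r] − [p,r] + [p,q]. For instance
  ∂[v_1,v_2,v_4] = [v_2,v_4] − [v_1,v_4] + [v_1,v_2],
  ∂[v_0,v_2,v_3] = [v_2,v_3] − [v_0,v_3] + [v_0,v_2].
The resulting 12×6 matrix has rank 6, and its Smith normal form has invariant factors (1,1,1,1,1,1).

Computing H_k = (kernel of ∂_k) / (image of ∂_{k+1}):

  H_1: rank ker ∂_1 − rank ∂_2 = (12 − 5) − 6 = 1, and the invariant factors of ∂_2 are all 1, so H_1 ≅ Z.

H_1 ≅ Z.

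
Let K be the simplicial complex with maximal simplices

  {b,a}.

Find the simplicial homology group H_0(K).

H_0 = Z.

Fix the vertex order a < b and write every simplex with vertices in increasing order. Then dim K = 1 and the simplices of K are:

  0-simplices (2): a, b
  1-simplices (1): ab

giving chain groups C_0 ≅ Z^2, C_1 ≅ Z^1.

∂_1: C_1 → C_0 maps an edge to its endpoints' difference, ∂[p,q] = q − p. For instance
  ∂ab = b − a.
The 2×1 boundary matrix has rank 1 and Smith normal form diag(1).

Reading off H_k = ker ∂_k / im ∂_{k+1}:

  H_0: rank C_0 − rank ∂_1 = 2 − 1 = 1, and the invariant factors of ∂_1 are all 1, so H_0 ≅ Z.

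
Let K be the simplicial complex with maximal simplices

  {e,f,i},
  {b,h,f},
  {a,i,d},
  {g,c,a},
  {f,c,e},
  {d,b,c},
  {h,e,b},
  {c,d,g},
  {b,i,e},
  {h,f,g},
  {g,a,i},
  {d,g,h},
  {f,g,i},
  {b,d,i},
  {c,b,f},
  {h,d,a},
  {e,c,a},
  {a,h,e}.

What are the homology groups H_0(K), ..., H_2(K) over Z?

Take the total order a < b < c < d < e < f < g < h < i on the vertex set. Then K (dimension 2) consists of the simplices:

  0-simplices (9): a, b, c, d, e, f, g, h, i
  1-simplices (27): ac, ad, ae, ag, ah, ai, bc, bd, be, bf, bh, bi, cd, ce, cf, cg, dg, dh, di, ef, eh, ei, fg, fh, fi, gh, gi
  2-simplices (18): ace, acg, adh, adi, aeh, agi, bcd, bcf, bdi, beh, bei, bfh, cdg, cef, dgh, efi, fgh, fgi

giving chain groups C_0 ≅ Z^9, C_1 ≅ Z^27, C_2 ≅ Z^18.

∂_1: C_1 → C_0 sends each edge [p,q] (with p < q) to q − p.
The 9×27 boundary matrix has rank 8 and Smith normal form diag(1,1,1,1,1,1,1,1).

The boundary map ∂_2: C_2 → C_1 maps a triangle to the signed sum of its edges. For instance
  ∂dgh = gh − dh + dg,
  ∂cef = ef − cf + ce.
The resulting 27×18 matrix has rank 18, and its Smith normal form has invariant factors (1,1,1,1,1,1,1,1,1,1,1,1,1,1,1,1,1,2).

Reading off H_k = ker ∂_k / im ∂_{k+1}:

  H_0: rank C_0 − rank ∂_1 = 9 − 8 = 1, and the invariant factors of ∂_1 are all 1, so H_0 ≅ Z.
  H_1: rank ker ∂_1 − rank ∂_2 = (27 − 8) − 18 = 1, and ∂_2 has invariant factor 2 > 1, so H_1 ≅ Z ⊕ Z_2.
  H_2: rank ker ∂_2 − rank ∂_3 = (18 − 18) − 0 = 0, and there is no ∂_3, so H_2 ≅ 0.

As a check, the Euler characteristic is 9 − 27 + 18 = 0, which agrees with 1 − 1 + 0 = 0.
(K is a triangulation of the Klein bottle.)

H_0 ≅ Z,  H_1 ≅ Z ⊕ Z_2,  H_2 = 0.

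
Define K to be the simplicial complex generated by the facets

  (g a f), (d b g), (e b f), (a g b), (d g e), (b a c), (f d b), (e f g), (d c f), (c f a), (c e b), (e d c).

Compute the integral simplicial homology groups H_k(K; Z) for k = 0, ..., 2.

Fix the vertex order a < b < c < d < e < f < g and write every simplex with vertices in increasing order. Then dim K = 2 and the simplices of K are:

  0-simplices (7): a, b, c, d, e, f, g
  1-simplices (18): ab, ac, af, ag, bc, bd, be, bf, bg, cd, ce, cf, de, df, dg, ef, eg, fg
  2-simplices (12): abc, abg, acf, afg, bce, bdf, bdg, bef, cde, cdf, deg, efg

so the chain groups are C_0 ≅ Z^7, C_1 ≅ Z^18, C_2 ≅ Z^12.

∂_1: C_1 → C_0 maps an edge to its endpoints' difference, ∂[p,q] = q − p. For instance
  ∂ce = e − c.
As a 7×18 matrix over Z this has rank 6, with invariant factors (1,1,1,1,1,1).

∂_2: C_2 → C_1 acts by ∂[p,q,r] = [q,r] − [p,r] + [p,q]. For instance
  ∂abg = bg − ag + ab,
  ∂cdf = df − cf + cd.
As a 18×12 matrix over Z this has rank 12, with invariant factors (1,1,1,1,1,1,1,1,1,1,1,2).

Computing H_k = (kernel of ∂_k) / (image of ∂_{k+1}):

  H_0: rank C_0 − rank ∂_1 = 7 − 6 = 1, and the invariant factors of ∂_1 are all 1, so H_0 = Z.
  H_1: rank ker ∂_1 − rank ∂_2 = (18 − 6) − 12 = 0, and ∂_2 has invariant factor 2 > 1, so H_1 = Z/2.
  H_2: rank ker ∂_2 − rank ∂_3 = (12 − 12) − 0 = 0, and there is no ∂_3, so H_2 = 0.

H_0 ≅ Z,  H_1 ≅ Z/2,  H_2 = 0.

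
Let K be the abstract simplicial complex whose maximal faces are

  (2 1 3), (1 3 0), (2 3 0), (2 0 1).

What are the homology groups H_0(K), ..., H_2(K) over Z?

H_0 ≅ Z,  H_1 = 0,  H_2 ≅ Z.

Order the vertices as 0 < 1 < 2 < 3. Listing each simplex with vertices in this order, K has dimension 2 with simplices:

  0-simplices (4): [0], [1], [2], [3]
  1-simplices (6): [0,1], [0,2], [0,3], [1,2], [1,3], [2,3]
  2-simplices (4): [0,1,2], [0,1,3], [0,2,3], [1,2,3]

so the chain groups are C_0 ≅ Z^4, C_1 ≅ Z^6, C_2 ≅ Z^4.

∂_1: C_1 → C_0 maps an edge to its endpoints' difference, ∂[p,q] = q − p.
The 4×6 boundary matrix has rank 3 and Smith normal form diag(1,1,1).

The boundary map ∂_2: C_2 → C_1 acts by ∂[p,q,r] = [q,r] − [p,r] + [p,q]. For instance
  ∂[0,1,3] = [1,3] − [0,3] + [0,1],
  ∂[0,2,3] = [2,3] − [0,3] + [0,2].
The resulting 6×4 matrix has rank 3, and its Smith normal form has invariant factors (1,1,1).

From H_k ≅ ker(∂_k) / im(∂_{k+1}) we obtain:

  H_0: rank C_0 − rank ∂_1 = 4 − 3 = 1, and the invariant factors of ∂_1 are all 1, so H_0 = Z.
  H_1: rank ker ∂_1 − rank ∂_2 = (6 − 3) − 3 = 0, and the invariant factors of ∂_2 are all 1, so H_1 = 0.
  H_2: rank ker ∂_2 − rank ∂_3 = (4 − 3) − 0 = 1, and there is no ∂_3, so H_2 = Z.

As a check, the Euler characteristic is 4 − 6 + 4 = 2, which agrees with 1 − 0 + 1 = 2.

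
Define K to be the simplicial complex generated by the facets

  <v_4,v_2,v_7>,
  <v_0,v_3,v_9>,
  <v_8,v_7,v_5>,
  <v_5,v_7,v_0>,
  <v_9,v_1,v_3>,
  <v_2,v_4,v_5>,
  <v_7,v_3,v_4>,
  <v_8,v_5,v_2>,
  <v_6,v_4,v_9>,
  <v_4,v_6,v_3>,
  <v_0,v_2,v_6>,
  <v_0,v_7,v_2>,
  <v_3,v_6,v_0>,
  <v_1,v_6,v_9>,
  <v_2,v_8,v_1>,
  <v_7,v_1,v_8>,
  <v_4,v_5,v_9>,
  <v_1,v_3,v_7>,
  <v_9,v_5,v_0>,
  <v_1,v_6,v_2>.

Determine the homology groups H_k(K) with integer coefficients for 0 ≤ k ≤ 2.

We work with the vertex ordering v_0 < v_1 < v_2 < v_3 < v_4 < v_5 < v_6 < v_7 < v_8 < v_9. The simplices of K, each written with vertices in increasing order, are:

  0-simplices (10): [v_0], [v_1], [v_2], [v_3], [v_4], [v_5], [v_6], [v_7], [v_8], [v_9]
  1-simplices (30): (30 of them)
  2-simplices (20): (20 of them)

giving chain groups C_0 ≅ Z^10, C_1 ≅ Z^30, C_2 ≅ Z^20.

∂_1: C_1 → C_0 sends each edge [p,q] (with p < q) to q − p. For instance
  ∂[v_2,v_7] = [v_7] − [v_2].
The resulting 10×30 matrix has rank 9, and its Smith normal form has invariant factors (1,1,1,1,1,1,1,1,1).

Boundary ∂_2: C_2 → C_1 sends each 2-simplex [p,q,r] to [q,r] − [p,r] + [p,q]. For instance
  ∂[v_2,v_4,v_5] = [v_4,v_5] − [v_2,v_5] + [v_2,v_4],
  ∂[v_0,v_3,v_6] = [v_3,v_6] − [v_0,v_6] + [v_0,v_3].
The resulting 30×20 matrix has rank 20, and its Smith normal form has invariant factors (1,1,1,1,1,1,1,1,1,1,1,1,1,1,1,1,1,1,1,2).

Reading off H_k = ker ∂_k / im ∂_{k+1}:

  H_0: rank C_0 − rank ∂_1 = 10 − 9 = 1, and the invariant factors of ∂_1 are all 1, so H_0 ≅ Z.
  H_1: rank ker ∂_1 − rank ∂_2 = (30 − 9) − 20 = 1, and ∂_2 has invariant factor 2 > 1, so H_1 ≅ Z ⊕ Z/2.
  H_2: rank ker ∂_2 − rank ∂_3 = (20 − 20) − 0 = 0, and there is no ∂_3, so H_2 ≅ 0.

H_0 = Z,  H_1 = Z ⊕ Z/2,  H_2 = 0.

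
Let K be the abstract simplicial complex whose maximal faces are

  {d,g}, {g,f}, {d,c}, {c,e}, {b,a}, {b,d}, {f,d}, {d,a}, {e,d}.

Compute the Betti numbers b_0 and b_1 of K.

b_0 = 1, b_1 = 3.

Fix the vertex order a < b < c < d < e < f < g and write every simplex with vertices in increasing order. Then dim K = 1 and the simplices of K are:

  0-simplices (7): a, b, c, d, e, f, g
  1-simplices (9): ab, ad, bd, cd, ce, de, df, dg, fg

so the chain groups are C_0 ≅ Z^7, C_1 ≅ Z^9.

∂_1: C_1 → C_0 is given by ∂[p,q] = [q] − [p]. For instance
  ∂cd = d − c.
The 7×9 boundary matrix has rank 6 and Smith normal form diag(1,1,1,1,1,1).

From H_k ≅ ker(∂_k) / im(∂_{k+1}) we obtain:

  H_0: rank C_0 − rank ∂_1 = 7 − 6 = 1, and the invariant factors of ∂_1 are all 1, so H_0 ≅ Z.
  H_1: rank ker ∂_1 − rank ∂_2 = (9 − 6) − 0 = 3, and there is no ∂_2, so H_1 ≅ Z^3.

As a check, the Euler characteristic is 7 − 9 = -2, which agrees with 1 − 3 = -2.
(K is a triangulation of a wedge of 3 circles.)

Hence the Betti numbers are b_0 = 1, b_1 = 3.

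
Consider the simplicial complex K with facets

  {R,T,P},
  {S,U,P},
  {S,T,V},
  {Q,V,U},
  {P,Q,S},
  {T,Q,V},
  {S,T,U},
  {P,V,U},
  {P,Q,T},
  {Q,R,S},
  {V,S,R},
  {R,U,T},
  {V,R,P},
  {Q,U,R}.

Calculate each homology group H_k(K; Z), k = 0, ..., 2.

K has 7 vertices, 21 edges, 14 triangles.
rank ∂_0 = 0, rank ∂_1 = 6 ⇒ b_0 = 7 − 0 − 6 = 1; all invariant factors of ∂_1 are 1 so no torsion. So H_0 ≅ Z.
rank ∂_1 = 6, rank ∂_2 = 13 ⇒ b_1 = 21 − 6 − 13 = 2; all invariant factors of ∂_2 are 1 so no torsion. So H_1 ≅ Z^2.
rank ∂_2 = 13, rank ∂_3 = 0 ⇒ b_2 = 14 − 13 − 0 = 1. So H_2 ≅ Z.

H_0 ≅ Z,  H_1 ≅ Z^2,  H_2 ≅ Z.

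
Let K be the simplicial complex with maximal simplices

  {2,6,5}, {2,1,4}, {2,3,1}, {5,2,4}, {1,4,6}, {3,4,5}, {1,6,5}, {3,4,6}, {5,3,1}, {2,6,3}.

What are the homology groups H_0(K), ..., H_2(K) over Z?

Take the total order 1 < 2 < 3 < 4 < 5 < 6 on the vertex set. Then K (dimension 2) consists of the simplices:

  0-simplices (6): [1], [2], [3], [4], [5], [6]
  1-simplices (15): [1,2], [1,3], [1,4], [1,5], [1,6], [2,3], [2,4], [2,5], [2,6], [3,4], [3,5], [3,6], [4,5], [4,6], [5,6]
  2-simplices (10): [1,2,3], [1,2,4], [1,3,5], [1,4,6], [1,5,6], [2,3,6], [2,4,5], [2,5,6], [3,4,5], [3,4,6]

so the chain groups are C_0 ≅ Z^6, C_1 ≅ Z^15, C_2 ≅ Z^10.

Boundary ∂_1: C_1 → C_0 maps an edge to its endpoints' difference, ∂[p,q] = q − p.
The resulting 6×15 matrix has rank 5, and its Smith normal form has invariant factors (1,1,1,1,1).

∂_2: C_2 → C_1 acts by ∂[p,q,r] = [q,r] − [p,r] + [p,q]. For instance
  ∂[1,5,6] = [5,6] − [1,6] + [1,5],
  ∂[3,4,6] = [4,6] − [3,6] + [3,4].
This gives a 15×10 integer matrix of rank 10; reducing to Smith normal form yields diagonal entries (1,1,1,1,1,1,1,1,1,2).

Reading off H_k = ker ∂_k / im ∂_{k+1}:

  H_0: rank C_0 − rank ∂_1 = 6 − 5 = 1, and the invariant factors of ∂_1 are all 1, so H_0 = Z.
  H_1: rank ker ∂_1 − rank ∂_2 = (15 − 5) − 10 = 0, and ∂_2 has invariant factor 2 > 1, so H_1 = Z/2.
  H_2: rank ker ∂_2 − rank ∂_3 = (10 − 10) − 0 = 0, and there is no ∂_3, so H_2 = 0.

H_0 = Z,  H_1 = Z/2,  H_2 = 0.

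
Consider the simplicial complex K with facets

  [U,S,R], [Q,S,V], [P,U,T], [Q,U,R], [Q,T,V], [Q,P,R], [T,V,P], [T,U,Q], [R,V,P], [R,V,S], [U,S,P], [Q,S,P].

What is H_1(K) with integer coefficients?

Fix the vertex order P < Q < R < S < T < U < V and write every simplex with vertices in increasing order. Then dim K = 2 and the simplices of K are:

  0-simplices (7): P, Q, R, S, T, U, V
  1-simplices (18): PQ, PR, PS, PT, PU, PV, QR, QS, QT, QU, QV, RS, RU, RV, SU, SV, TU, TV
  2-simplices (12): PQR, PQS, PRV, PSU, PTU, PTV, QRU, QSV, QTU, QTV, RSU, RSV

so the chain groups are C_0 ≅ Z^7, C_1 ≅ Z^18, C_2 ≅ Z^12.

∂_1: C_1 → C_0 maps an edge to its endpoints' difference, ∂[p,q] = q − p. For instance
  ∂PR = R − P.
The resulting 7×18 matrix has rank 6, and its Smith normal form has invariant factors (1,1,1,1,1,1).

Boundary ∂_2: C_2 → C_1 maps a triangle to the signed sum of its edges. For instance
  ∂QTU = TU − QU + QT,
  ∂QSV = SV − QV + QS.
The 18×12 boundary matrix has rank 12 and Smith normal form diag(1,1,1,1,1,1,1,1,1,1,1,2).

From H_k ≅ ker(∂_k) / im(∂_{k+1}) we obtain:

  H_1: rank ker ∂_1 − rank ∂_2 = (18 − 6) − 12 = 0, and ∂_2 has invariant factor 2 > 1, so H_1 ≅ Z/2.

H_1 = Z/2.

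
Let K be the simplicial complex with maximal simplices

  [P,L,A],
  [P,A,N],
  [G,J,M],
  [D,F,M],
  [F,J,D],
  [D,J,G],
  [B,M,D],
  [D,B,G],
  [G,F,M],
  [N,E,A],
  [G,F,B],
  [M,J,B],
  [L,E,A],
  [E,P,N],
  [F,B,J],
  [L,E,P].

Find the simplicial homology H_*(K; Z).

H_0 = Z^2,  H_1 = Z/2,  H_2 = Z.

Fix the vertex order A < B < D < E < F < G < J < L < M < N < P and write every simplex with vertices in increasing order. Then dim K = 2 and the simplices of K are:

  0-simplices (11): A, B, D, E, F, G, J, L, M, N, P
  1-simplices (24): AE, AL, AN, AP, BD, BF, BG, BJ, BM, DF, DG, DJ, DM, EL, EN, EP, FG, FJ, FM, GJ, GM, JM, LP, NP
  2-simplices (16): AEL, AEN, ALP, ANP, BDG, BDM, BFG, BFJ, BJM, DFJ, DFM, DGJ, ELP, ENP, FGM, GJM

giving chain groups C_0 ≅ Z^11, C_1 ≅ Z^24, C_2 ≅ Z^16.

The boundary map ∂_1: C_1 → C_0 maps an edge to its endpoints' difference, ∂[p,q] = q − p. For instance
  ∂DJ = J − D.
As a 11×24 matrix over Z this has rank 9, with invariant factors (1,1,1,1,1,1,1,1,1).

∂_2: C_2 → C_1 maps a triangle to the signed sum of its edges. For instance
  ∂ENP = NP − EP + EN,
  ∂AEN = EN − AN + AE.
The resulting 24×16 matrix has rank 15, and its Smith normal form has invariant factors (1,1,1,1,1,1,1,1,1,1,1,1,1,1,2).

Computing H_k = (kernel of ∂_k) / (image of ∂_{k+1}):

  H_0: rank C_0 − rank ∂_1 = 11 − 9 = 2, and the invariant factors of ∂_1 are all 1, so H_0 ≅ Z^2.
  H_1: rank ker ∂_1 − rank ∂_2 = (24 − 9) − 15 = 0, and ∂_2 has invariant factor 2 > 1, so H_1 ≅ Z/2.
  H_2: rank ker ∂_2 − rank ∂_3 = (16 − 15) − 0 = 1, and there is no ∂_3, so H_2 ≅ Z.

As a check, the Euler characteristic is 11 − 24 + 16 = 3, which agrees with 2 − 0 + 1 = 3.
(K is a triangulation of the disjoint union of the 2-sphere S^2 and the real projective plane RP^2.)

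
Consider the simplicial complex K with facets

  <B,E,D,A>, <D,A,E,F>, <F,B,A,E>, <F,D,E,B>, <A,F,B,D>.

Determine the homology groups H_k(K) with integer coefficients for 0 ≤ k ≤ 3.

Fix the vertex order A < B < D < E < F and write every simplex with vertices in increasing order. Then dim K = 3 and the simplices of K are:

  0-simplices (5): A, B, D, E, F
  1-simplices (10): AB, AD, AE, AF, BD, BE, BF, DE, DF, EF
  2-simplices (10): ABD, ABE, ABF, ADE, ADF, AEF, BDE, BDF, BEF, DEF
  3-simplices (5): ABDE, ABDF, ABEF, ADEF, BDEF

Hence C_0 ≅ Z^5, C_1 ≅ Z^10, C_2 ≅ Z^10, C_3 ≅ Z^5.

∂_1: C_1 → C_0 maps an edge to its endpoints' difference, ∂[p,q] = q − p.
The resulting 5×10 matrix has rank 4, and its Smith normal form has invariant factors (1,1,1,1).

Boundary ∂_2: C_2 → C_1 sends each 2-simplex [p,q,r] to [q,r] − [p,r] + [p,q]. For instance
  ∂ADE = DE − AE + AD,
  ∂ADF = DF − AF + AD.
This gives a 10×10 integer matrix of rank 6; reducing to Smith normal form yields diagonal entries (1,1,1,1,1,1).

∂_3: C_3 → C_2 sends each 3-simplex σ to the alternating sum Σ_i (−1)^i (σ with its i-th vertex removed). For instance
  ∂ABDF = BDF − ADF + ABF − ABD,
  ∂ADEF = DEF − AEF + ADF − ADE.
This gives a 10×5 integer matrix of rank 4; reducing to Smith normal form yields diagonal entries (1,1,1,1).

Reading off H_k = ker ∂_k / im ∂_{k+1}:

  H_0: rank C_0 − rank ∂_1 = 5 − 4 = 1, and the invariant factors of ∂_1 are all 1, so H_0 ≅ Z.
  H_1: rank ker ∂_1 − rank ∂_2 = (10 − 4) − 6 = 0, and the invariant factors of ∂_2 are all 1, so H_1 ≅ 0.
  H_2: rank ker ∂_2 − rank ∂_3 = (10 − 6) − 4 = 0, and the invariant factors of ∂_3 are all 1, so H_2 ≅ 0.
  H_3: rank ker ∂_3 − rank ∂_4 = (5 − 4) − 0 = 1, and there is no ∂_4, so H_3 ≅ Z.

(K is a triangulation of the 3-sphere S^3.)

H_0 ≅ Z,  H_1 = 0,  H_2 = 0,  H_3 ≅ Z.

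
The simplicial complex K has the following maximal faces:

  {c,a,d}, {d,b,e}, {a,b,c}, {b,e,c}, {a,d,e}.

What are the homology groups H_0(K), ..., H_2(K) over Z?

H_0 ≅ Z,  H_1 ≅ Z,  H_2 = 0.

K has 5 vertices, 10 edges, 5 triangles.
rank ∂_0 = 0, rank ∂_1 = 4 ⇒ b_0 = 5 − 0 − 4 = 1; all invariant factors of ∂_1 are 1 so no torsion. So H_0 ≅ Z.
rank ∂_1 = 4, rank ∂_2 = 5 ⇒ b_1 = 10 − 4 − 5 = 1; all invariant factors of ∂_2 are 1 so no torsion. So H_1 ≅ Z.
rank ∂_2 = 5, rank ∂_3 = 0 ⇒ b_2 = 5 − 5 − 0 = 0. So H_2 ≅ 0.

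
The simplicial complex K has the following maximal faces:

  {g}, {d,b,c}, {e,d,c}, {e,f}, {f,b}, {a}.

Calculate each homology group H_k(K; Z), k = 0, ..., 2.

Order the vertices as a < b < c < d < e < f < g. Listing each simplex with vertices in this order, K has dimension 2 with simplices:

  0-simplices (7): a, b, c, d, e, f, g
  1-simplices (7): bc, bd, bf, cd, ce, de, ef
  2-simplices (2): bcd, cde

giving chain groups C_0 ≅ Z^7, C_1 ≅ Z^7, C_2 ≅ Z^2.

The boundary map ∂_1: C_1 → C_0 maps an edge to its endpoints' difference, ∂[p,q] = q − p. For instance
  ∂cd = d − c.
The resulting 7×7 matrix has rank 4, and its Smith normal form has invariant factors (1,1,1,1).

∂_2: C_2 → C_1 acts by ∂[p,q,r] = [q,r] − [p,r] + [p,q]. For instance
  ∂bcd = cd − bd + bc,
  ∂cde = de − ce + cd.
The resulting 7×2 matrix has rank 2, and its Smith normal form has invariant factors (1,1).

Reading off H_k = ker ∂_k / im ∂_{k+1}:

  H_0: rank C_0 − rank ∂_1 = 7 − 4 = 3, and the invariant factors of ∂_1 are all 1, so H_0 = Z^3.
  H_1: rank ker ∂_1 − rank ∂_2 = (7 − 4) − 2 = 1, and the invariant factors of ∂_2 are all 1, so H_1 = Z.
  H_2: rank ker ∂_2 − rank ∂_3 = (2 − 2) − 0 = 0, and there is no ∂_3, so H_2 = 0.

H_0 ≅ Z^3,  H_1 ≅ Z,  H_2 = 0.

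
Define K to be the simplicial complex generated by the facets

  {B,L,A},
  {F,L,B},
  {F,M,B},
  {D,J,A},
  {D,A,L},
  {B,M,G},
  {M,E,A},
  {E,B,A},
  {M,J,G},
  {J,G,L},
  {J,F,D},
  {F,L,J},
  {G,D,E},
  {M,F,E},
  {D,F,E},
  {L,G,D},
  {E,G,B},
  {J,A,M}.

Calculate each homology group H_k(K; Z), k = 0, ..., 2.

H_0 ≅ Z,  H_1 ≅ Z ⊕ Z/2,  H_2 = 0.

Take the total order A < B < D < E < F < G < J < L < M on the vertex set. Then K (dimension 2) consists of the simplices:

  0-simplices (9): A, B, D, E, F, G, J, L, M
  1-simplices (27): AB, AD, AE, AJ, AL, AM, BE, BF, BG, BL, BM, DE, DF, DG, DJ, DL, EF, EG, EM, FJ, FL, FM, GJ, GL, GM, JL, JM
  2-simplices (18): ABE, ABL, ADJ, ADL, AEM, AJM, BEG, BFL, BFM, BGM, DEF, DEG, DFJ, DGL, EFM, FJL, GJL, GJM

giving chain groups C_0 ≅ Z^9, C_1 ≅ Z^27, C_2 ≅ Z^18.

Boundary ∂_1: C_1 → C_0 sends each edge [p,q] (with p < q) to q − p. For instance
  ∂EG = G − E.
The 9×27 boundary matrix has rank 8 and Smith normal form diag(1,1,1,1,1,1,1,1).

∂_2: C_2 → C_1 acts by ∂[p,q,r] = [q,r] − [p,r] + [p,q]. For instance
  ∂DFJ = FJ − DJ + DF,
  ∂BGM = GM − BM + BG.
The resulting 27×18 matrix has rank 18, and its Smith normal form has invariant factors (1,1,1,1,1,1,1,1,1,1,1,1,1,1,1,1,1,2).

Reading off H_k = ker ∂_k / im ∂_{k+1}:

  H_0: rank C_0 − rank ∂_1 = 9 − 8 = 1, and the invariant factors of ∂_1 are all 1, so H_0 = Z.
  H_1: rank ker ∂_1 − rank ∂_2 = (27 − 8) − 18 = 1, and ∂_2 has invariant factor 2 > 1, so H_1 = Z ⊕ Z/2.
  H_2: rank ker ∂_2 − rank ∂_3 = (18 − 18) − 0 = 0, and there is no ∂_3, so H_2 = 0.

As a check, the Euler characteristic is 9 − 27 + 18 = 0, which agrees with 1 − 1 + 0 = 0.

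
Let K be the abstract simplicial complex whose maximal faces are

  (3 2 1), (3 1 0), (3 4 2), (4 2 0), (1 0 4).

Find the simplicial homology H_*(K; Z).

H_0 ≅ Z,  H_1 ≅ Z,  H_2 = 0.

We work with the vertex ordering 0 < 1 < 2 < 3 < 4. The simplices of K, each written with vertices in increasing order, are:

  0-simplices (5): [0], [1], [2], [3], [4]
  1-simplices (10): [0,1], [0,2], [0,3], [0,4], [1,2], [1,3], [1,4], [2,3], [2,4], [3,4]
  2-simplices (5): [0,1,3], [0,1,4], [0,2,4], [1,2,3], [2,3,4]

giving chain groups C_0 ≅ Z^5, C_1 ≅ Z^10, C_2 ≅ Z^5.

Boundary ∂_1: C_1 → C_0 maps an edge to its endpoints' difference, ∂[p,q] = q − p. For instance
  ∂[1,3] = [3] − [1].
The 5×10 boundary matrix has rank 4 and Smith normal form diag(1,1,1,1).

∂_2: C_2 → C_1 sends each 2-simplex [p,q,r] to [q,r] − [p,r] + [p,q]. For instance
  ∂[2,3,4] = [3,4] − [2,4] + [2,3],
  ∂[0,2,4] = [2,4] − [0,4] + [0,2].
The resulting 10×5 matrix has rank 5, and its Smith normal form has invariant factors (1,1,1,1,1).

From H_k ≅ ker(∂_k) / im(∂_{k+1}) we obtain:

  H_0: rank C_0 − rank ∂_1 = 5 − 4 = 1, and the invariant factors of ∂_1 are all 1, so H_0 = Z.
  H_1: rank ker ∂_1 − rank ∂_2 = (10 − 4) − 5 = 1, and the invariant factors of ∂_2 are all 1, so H_1 = Z.
  H_2: rank ker ∂_2 − rank ∂_3 = (5 − 5) − 0 = 0, and there is no ∂_3, so H_2 = 0.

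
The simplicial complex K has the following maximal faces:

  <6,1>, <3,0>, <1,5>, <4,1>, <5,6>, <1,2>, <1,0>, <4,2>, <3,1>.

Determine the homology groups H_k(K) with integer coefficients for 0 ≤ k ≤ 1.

We work with the vertex ordering 0 < 1 < 2 < 3 < 4 < 5 < 6. The simplices of K, each written with vertices in increasing order, are:

  0-simplices (7): [0], [1], [2], [3], [4], [5], [6]
  1-simplices (9): [0,1], [0,3], [1,2], [1,3], [1,4], [1,5], [1,6], [2,4], [5,6]

giving chain groups C_0 ≅ Z^7, C_1 ≅ Z^9.

Boundary ∂_1: C_1 → C_0 maps an edge to its endpoints' difference, ∂[p,q] = q − p. For instance
  ∂[1,6] = [6] − [1].
This gives a 7×9 integer matrix of rank 6; reducing to Smith normal form yields diagonal entries (1,1,1,1,1,1).

Now H_k = ker ∂_k / im ∂_{k+1}, so:

  H_0: rank C_0 − rank ∂_1 = 7 − 6 = 1, and the invariant factors of ∂_1 are all 1, so H_0 = Z.
  H_1: rank ker ∂_1 − rank ∂_2 = (9 − 6) − 0 = 3, and there is no ∂_2, so H_1 = Z^3.

H_0 ≅ Z,  H_1 ≅ Z^3.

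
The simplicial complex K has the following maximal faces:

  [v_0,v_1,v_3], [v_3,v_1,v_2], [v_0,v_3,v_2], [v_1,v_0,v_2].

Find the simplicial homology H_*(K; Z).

Fix the vertex order v_0 < v_1 < v_2 < v_3 and write every simplex with vertices in increasing order. Then dim K = 2 and the simplices of K are:

  0-simplices (4): [v_0], [v_1], [v_2], [v_3]
  1-simplices (6): [v_0,v_1], [v_0,v_2], [v_0,v_3], [v_1,v_2], [v_1,v_3], [v_2,v_3]
  2-simplices (4): [v_0,v_1,v_2], [v_0,v_1,v_3], [v_0,v_2,v_3], [v_1,v_2,v_3]

Hence C_0 ≅ Z^4, C_1 ≅ Z^6, C_2 ≅ Z^4.

The boundary map ∂_1: C_1 → C_0 sends each edge [p,q] (with p < q) to q − p. For instance
  ∂[v_0,v_3] = [v_3] − [v_0].
The 4×6 boundary matrix has rank 3 and Smith normal form diag(1,1,1).

Boundary ∂_2: C_2 → C_1 acts by ∂[p,q,r] = [q,r] − [p,r] + [p,q]. For instance
  ∂[v_0,v_1,v_2] = [v_1,v_2] − [v_0,v_2] + [v_0,v_1],
  ∂[v_1,v_2,v_3] = [v_2,v_3] − [v_1,v_3] + [v_1,v_2].
The 6×4 boundary matrix has rank 3 and Smith normal form diag(1,1,1).

Computing H_k = (kernel of ∂_k) / (image of ∂_{k+1}):

  H_0: rank C_0 − rank ∂_1 = 4 − 3 = 1, and the invariant factors of ∂_1 are all 1, so H_0 ≅ Z.
  H_1: rank ker ∂_1 − rank ∂_2 = (6 − 3) − 3 = 0, and the invariant factors of ∂_2 are all 1, so H_1 ≅ 0.
  H_2: rank ker ∂_2 − rank ∂_3 = (4 − 3) − 0 = 1, and there is no ∂_3, so H_2 ≅ Z.

As a check, the Euler characteristic is 4 − 6 + 4 = 2, which agrees with 1 − 0 + 1 = 2.

H_0 ≅ Z,  H_1 = 0,  H_2 ≅ Z.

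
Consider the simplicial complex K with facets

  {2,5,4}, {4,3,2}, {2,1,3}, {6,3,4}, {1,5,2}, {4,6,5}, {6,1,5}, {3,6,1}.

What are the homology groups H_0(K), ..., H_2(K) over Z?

Fix the vertex order 1 < 2 < 3 < 4 < 5 < 6 and write every simplex with vertices in increasing order. Then dim K = 2 and the simplices of K are:

  0-simplices (6): [1], [2], [3], [4], [5], [6]
  1-simplices (12): [1,2], [1,3], [1,5], [1,6], [2,3], [2,4], [2,5], [3,4], [3,6], [4,5], [4,6], [5,6]
  2-simplices (8): [1,2,3], [1,2,5], [1,3,6], [1,5,6], [2,3,4], [2,4,5], [3,4,6], [4,5,6]

Hence C_0 ≅ Z^6, C_1 ≅ Z^12, C_2 ≅ Z^8.

∂_1: C_1 → C_0 maps an edge to its endpoints' difference, ∂[p,q] = q − p.
This gives a 6×12 integer matrix of rank 5; reducing to Smith normal form yields diagonal entries (1,1,1,1,1).

∂_2: C_2 → C_1 sends each 2-simplex [p,q,r] to [q,r] − [p,r] + [p,q]. For instance
  ∂[2,3,4] = [3,4] − [2,4] + [2,3],
  ∂[1,2,3] = [2,3] − [1,3] + [1,2].
The 12×8 boundary matrix has rank 7 and Smith normal form diag(1,1,1,1,1,1,1).

From H_k ≅ ker(∂_k) / im(∂_{k+1}) we obtain:

  H_0: rank C_0 − rank ∂_1 = 6 − 5 = 1, and the invariant factors of ∂_1 are all 1, so H_0 = Z.
  H_1: rank ker ∂_1 − rank ∂_2 = (12 − 5) − 7 = 0, and the invariant factors of ∂_2 are all 1, so H_1 = 0.
  H_2: rank ker ∂_2 − rank ∂_3 = (8 − 7) − 0 = 1, and there is no ∂_3, so H_2 = Z.

H_0 ≅ Z,  H_1 = 0,  H_2 ≅ Z.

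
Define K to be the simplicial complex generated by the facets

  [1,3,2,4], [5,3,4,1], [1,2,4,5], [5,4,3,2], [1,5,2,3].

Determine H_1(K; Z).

We work with the vertex ordering 1 < 2 < 3 < 4 < 5. The simplices of K, each written with vertices in increasing order, are:

  0-simplices (5): [1], [2], [3], [4], [5]
  1-simplices (10): [1,2], [1,3], [1,4], [1,5], [2,3], [2,4], [2,5], [3,4], [3,5], [4,5]
  2-simplices (10): [1,2,3], [1,2,4], [1,2,5], [1,3,4], [1,3,5], [1,4,5], [2,3,4], [2,3,5], [2,4,5], [3,4,5]
  3-simplices (5): [1,2,3,4], [1,2,3,5], [1,2,4,5], [1,3,4,5], [2,3,4,5]

Hence C_0 ≅ Z^5, C_1 ≅ Z^10, C_2 ≅ Z^10, C_3 ≅ Z^5.

∂_1: C_1 → C_0 sends each edge [p,q] (with p < q) to q − p.
The 5×10 boundary matrix has rank 4 and Smith normal form diag(1,1,1,1).

The boundary map ∂_2: C_2 → C_1 maps a triangle to the signed sum of its edges. For instance
  ∂[1,4,5] = [4,5] − [1,5] + [1,4],
  ∂[1,3,5] = [3,5] − [1,5] + [1,3].
As a 10×10 matrix over Z this has rank 6, with invariant factors (1,1,1,1,1,1).

∂_3: C_3 → C_2 sends each 3-simplex σ to the alternating sum Σ_i (−1)^i (σ with its i-th vertex removed). For instance
  ∂[1,2,4,5] = [2,4,5] − [1,4,5] + [1,2,5] − [1,2,4],
  ∂[1,2,3,5] = [2,3,5] − [1,3,5] + [1,2,5] − [1,2,3].
This gives a 10×5 integer matrix of rank 4; reducing to Smith normal form yields diagonal entries (1,1,1,1).

Computing H_k = (kernel of ∂_k) / (image of ∂_{k+1}):

  H_1: rank ker ∂_1 − rank ∂_2 = (10 − 4) − 6 = 0, and the invariant factors of ∂_2 are all 1, so H_1 = 0.

H_1 = 0.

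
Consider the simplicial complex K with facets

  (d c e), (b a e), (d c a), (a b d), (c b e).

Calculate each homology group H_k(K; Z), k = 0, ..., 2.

Take the total order a < b < c < d < e on the vertex set. Then K (dimension 2) consists of the simplices:

  0-simplices (5): a, b, c, d, e
  1-simplices (10): ab, ac, ad, ae, bc, bd, be, cd, ce, de
  2-simplices (5): abd, abe, acd, bce, cde

Hence C_0 ≅ Z^5, C_1 ≅ Z^10, C_2 ≅ Z^5.

Boundary ∂_1: C_1 → C_0 sends each edge [p,q] (with p < q) to q − p.
This gives a 5×10 integer matrix of rank 4; reducing to Smith normal form yields diagonal entries (1,1,1,1).

Boundary ∂_2: C_2 → C_1 maps a triangle to the signed sum of its edges. For instance
  ∂cde = de − ce + cd,
  ∂abd = bd − ad + ab.
The 10×5 boundary matrix has rank 5 and Smith normal form diag(1,1,1,1,1).

Computing H_k = (kernel of ∂_k) / (image of ∂_{k+1}):

  H_0: rank C_0 − rank ∂_1 = 5 − 4 = 1, and the invariant factors of ∂_1 are all 1, so H_0 = Z.
  H_1: rank ker ∂_1 − rank ∂_2 = (10 − 4) − 5 = 1, and the invariant factors of ∂_2 are all 1, so H_1 = Z.
  H_2: rank ker ∂_2 − rank ∂_3 = (5 − 5) − 0 = 0, and there is no ∂_3, so H_2 = 0.

As a check, the Euler characteristic is 5 − 10 + 5 = 0, which agrees with 1 − 1 + 0 = 0.
(K is a triangulation of the Möbius band.)

H_0 ≅ Z,  H_1 ≅ Z,  H_2 = 0.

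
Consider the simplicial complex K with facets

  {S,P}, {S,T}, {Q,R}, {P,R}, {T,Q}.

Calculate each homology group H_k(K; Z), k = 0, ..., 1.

We work with the vertex ordering P < Q < R < S < T. The simplices of K, each written with vertices in increasing order, are:

  0-simplices (5): P, Q, R, S, T
  1-simplices (5): PR, PS, QR, QT, ST

so the chain groups are C_0 ≅ Z^5, C_1 ≅ Z^5.

Boundary ∂_1: C_1 → C_0 maps an edge to its endpoints' difference, ∂[p,q] = q − p. For instance
  ∂ST = T − S.
The 5×5 boundary matrix has rank 4 and Smith normal form diag(1,1,1,1).

From H_k ≅ ker(∂_k) / im(∂_{k+1}) we obtain:

  H_0: rank C_0 − rank ∂_1 = 5 − 4 = 1, and the invariant factors of ∂_1 are all 1, so H_0 = Z.
  H_1: rank ker ∂_1 − rank ∂_2 = (5 − 4) − 0 = 1, and there is no ∂_2, so H_1 = Z.

As a check, the Euler characteristic is 5 − 5 = 0, which agrees with 1 − 1 = 0.

H_0 ≅ Z,  H_1 ≅ Z.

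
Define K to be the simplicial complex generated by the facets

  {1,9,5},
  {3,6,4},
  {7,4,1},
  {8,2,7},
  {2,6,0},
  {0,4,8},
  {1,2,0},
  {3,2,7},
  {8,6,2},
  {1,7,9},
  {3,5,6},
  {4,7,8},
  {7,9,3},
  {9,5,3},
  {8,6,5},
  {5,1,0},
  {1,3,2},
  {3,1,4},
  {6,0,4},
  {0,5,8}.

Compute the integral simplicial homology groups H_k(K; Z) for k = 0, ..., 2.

H_0 ≅ Z,  H_1 ≅ Z ⊕ Z_2,  H_2 = 0.

We work with the vertex ordering 0 < 1 < 2 < 3 < 4 < 5 < 6 < 7 < 8 < 9. The simplices of K, each written with vertices in increasing order, are:

  0-simplices (10): [0], [1], [2], [3], [4], [5], [6], [7], [8], [9]
  1-simplices (30): (30 of them)
  2-simplices (20): (20 of them)

so the chain groups are C_0 ≅ Z^10, C_1 ≅ Z^30, C_2 ≅ Z^20.

The boundary map ∂_1: C_1 → C_0 is given by ∂[p,q] = [q] − [p].
As a 10×30 matrix over Z this has rank 9, with invariant factors (1,1,1,1,1,1,1,1,1).

∂_2: C_2 → C_1 maps a triangle to the signed sum of its edges. For instance
  ∂[0,1,5] = [1,5] − [0,5] + [0,1],
  ∂[3,5,6] = [5,6] − [3,6] + [3,5].
This gives a 30×20 integer matrix of rank 20; reducing to Smith normal form yields diagonal entries (1,1,1,1,1,1,1,1,1,1,1,1,1,1,1,1,1,1,1,2).

Now H_k = ker ∂_k / im ∂_{k+1}, so:

  H_0: rank C_0 − rank ∂_1 = 10 − 9 = 1, and the invariant factors of ∂_1 are all 1, so H_0 ≅ Z.
  H_1: rank ker ∂_1 − rank ∂_2 = (30 − 9) − 20 = 1, and ∂_2 has invariant factor 2 > 1, so H_1 ≅ Z ⊕ Z_2.
  H_2: rank ker ∂_2 − rank ∂_3 = (20 − 20) − 0 = 0, and there is no ∂_3, so H_2 ≅ 0.

(K is a triangulation of the Klein bottle.)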